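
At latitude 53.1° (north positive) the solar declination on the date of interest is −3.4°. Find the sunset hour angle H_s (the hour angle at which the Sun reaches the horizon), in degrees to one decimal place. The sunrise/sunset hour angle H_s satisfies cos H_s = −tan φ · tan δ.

cos H_s = −tan(53.1°) · tan(-3.4°) = 0.0791, so H_s = arccos(0.0791) = 85.46°.

85.5°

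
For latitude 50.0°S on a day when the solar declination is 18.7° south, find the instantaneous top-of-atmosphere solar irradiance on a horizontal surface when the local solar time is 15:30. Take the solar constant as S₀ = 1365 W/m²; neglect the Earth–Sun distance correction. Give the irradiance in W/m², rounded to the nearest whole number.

841 W/m²

Hour angle H = 15° × (15.5 − 12) = 52.50°.
cos θ_z = sin(-50.0°) sin(-18.7°) + cos(-50.0°) cos(-18.7°) cos(52.50°) = 0.2456 + 0.3706 = 0.6162.
Top-of-atmosphere irradiance = S₀ cos θ_z = 1365 × 0.6162 = 841.11 W/m².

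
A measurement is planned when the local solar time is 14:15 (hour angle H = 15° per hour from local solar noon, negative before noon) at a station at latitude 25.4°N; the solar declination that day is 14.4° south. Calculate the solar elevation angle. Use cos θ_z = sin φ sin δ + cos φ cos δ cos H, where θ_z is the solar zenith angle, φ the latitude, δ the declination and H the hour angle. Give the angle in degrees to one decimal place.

Hour angle H = 15° × (14.25 − 12) = 33.75°.
With φ = 25.4°, δ = -14.4°, H = 33.75°: sin φ sin δ = -0.1067, cos φ cos δ cos H = 0.7275, so cos θ_z = 0.6208.
θ_z = arccos(0.6208) = 51.63°, so the elevation is 90° − 51.63° = 38.37°.

38.4°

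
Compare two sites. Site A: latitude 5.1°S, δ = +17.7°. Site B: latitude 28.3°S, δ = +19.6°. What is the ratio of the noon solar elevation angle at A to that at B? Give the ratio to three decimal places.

A: 90° − |-5.1 − (17.7)| = 67.20°.
B: 90° − |-28.3 − (19.6)| = 42.10°.
Ratio A/B = 67.2000 / 42.1000 = 1.5962.

1.596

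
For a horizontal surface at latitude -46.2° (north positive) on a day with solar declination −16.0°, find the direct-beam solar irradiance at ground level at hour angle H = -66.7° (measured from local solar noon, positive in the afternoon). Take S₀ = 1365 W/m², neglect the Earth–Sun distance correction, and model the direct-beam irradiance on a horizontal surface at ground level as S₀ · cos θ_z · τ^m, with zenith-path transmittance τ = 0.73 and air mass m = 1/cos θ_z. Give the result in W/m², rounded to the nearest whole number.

319 W/m²

cos θ_z = sin(-46.2°) sin(-16.0°) + cos(-46.2°) cos(-16.0°) cos(-66.70°) = 0.1989 + 0.2632 = 0.4621.
Air mass m = 1/cos θ_z = 1/0.4621 = 2.164; τ^m = 0.73^2.164 = 0.5061.
Surface direct beam = 1365 × 0.4621 × 0.5061 = 319.23 W/m².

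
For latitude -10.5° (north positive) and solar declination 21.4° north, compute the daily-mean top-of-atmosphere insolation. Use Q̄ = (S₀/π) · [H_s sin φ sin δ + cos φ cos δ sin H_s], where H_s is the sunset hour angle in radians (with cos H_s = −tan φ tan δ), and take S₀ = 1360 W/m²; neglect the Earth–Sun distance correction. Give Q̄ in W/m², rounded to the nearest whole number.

The sunset hour angle satisfies cos H_s = −tan φ tan δ = 0.0726, giving H_s = 85.84°. In radians, H_s = 1.4982.
H_s sin φ sin δ = 1.4982 × -0.1822 × 0.3649 = -0.0996.
cos φ cos δ sin H_s = 0.9833 × 0.9311 × 0.9974 = 0.9132.
Q̄ = (1360/π) × (-0.0996 + 0.9132) = 432.90 × 0.8136 = 352.21 W/m².

352 W/m²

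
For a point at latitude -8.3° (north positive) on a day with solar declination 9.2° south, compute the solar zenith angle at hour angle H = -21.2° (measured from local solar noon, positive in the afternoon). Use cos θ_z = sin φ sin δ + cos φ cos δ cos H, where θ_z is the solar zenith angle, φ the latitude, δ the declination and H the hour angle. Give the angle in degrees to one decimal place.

cos θ_z = sin(-8.3°) sin(-9.2°) + cos(-8.3°) cos(-9.2°) cos(-21.20°) = 0.0231 + 0.9107 = 0.9338.
θ_z = arccos(0.9338) = 20.96°.

21.0°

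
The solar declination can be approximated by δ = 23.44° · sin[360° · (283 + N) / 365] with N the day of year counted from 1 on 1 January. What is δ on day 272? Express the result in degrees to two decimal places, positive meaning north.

360 × (283 + 272) / 365 = 547.397°; sin(547.397°) = -0.1287.
δ = 23.44 × -0.1287 = -3.017° ≈ -3.02°.

-3.02°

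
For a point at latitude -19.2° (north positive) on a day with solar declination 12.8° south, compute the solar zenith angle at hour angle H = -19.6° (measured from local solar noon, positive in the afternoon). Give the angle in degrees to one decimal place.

cos θ_z = sin(-19.2°) sin(-12.8°) + cos(-19.2°) cos(-12.8°) cos(-19.60°) = 0.0729 + 0.8675 = 0.9404.
θ_z = arccos(0.9404) = 19.88°.

19.9°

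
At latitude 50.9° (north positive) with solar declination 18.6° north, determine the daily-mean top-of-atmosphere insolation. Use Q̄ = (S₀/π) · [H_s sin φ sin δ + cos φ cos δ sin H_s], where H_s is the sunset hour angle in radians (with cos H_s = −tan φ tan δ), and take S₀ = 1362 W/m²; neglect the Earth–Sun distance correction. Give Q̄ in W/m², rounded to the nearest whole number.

The sunset hour angle satisfies cos H_s = −tan φ tan δ = -0.4141, giving H_s = 114.46°. In radians, H_s = 1.9977.
H_s sin φ sin δ = 1.9977 × 0.7760 × 0.3190 = 0.4945.
cos φ cos δ sin H_s = 0.6307 × 0.9478 × 0.9103 = 0.5442.
Q̄ = (1362/π) × (0.4945 + 0.5442) = 433.54 × 1.0387 = 450.32 W/m².

450 W/m²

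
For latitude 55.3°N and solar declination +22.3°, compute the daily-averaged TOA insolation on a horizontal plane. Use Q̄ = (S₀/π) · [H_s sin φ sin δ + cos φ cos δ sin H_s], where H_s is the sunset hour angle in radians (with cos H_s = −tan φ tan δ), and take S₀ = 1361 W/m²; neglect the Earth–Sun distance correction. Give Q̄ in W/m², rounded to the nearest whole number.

482 W/m²

cos H_s = −tan(55.3°) · tan(22.3°) = -0.5923, so H_s = arccos(-0.5923) = 126.32°. In radians, H_s = 2.2047.
H_s sin φ sin δ = 2.2047 × 0.8221 × 0.3795 = 0.6878.
cos φ cos δ sin H_s = 0.5693 × 0.9252 × 0.8057 = 0.4244.
Q̄ = (1361/π) × (0.6878 + 0.4244) = 433.22 × 1.1122 = 481.83 W/m².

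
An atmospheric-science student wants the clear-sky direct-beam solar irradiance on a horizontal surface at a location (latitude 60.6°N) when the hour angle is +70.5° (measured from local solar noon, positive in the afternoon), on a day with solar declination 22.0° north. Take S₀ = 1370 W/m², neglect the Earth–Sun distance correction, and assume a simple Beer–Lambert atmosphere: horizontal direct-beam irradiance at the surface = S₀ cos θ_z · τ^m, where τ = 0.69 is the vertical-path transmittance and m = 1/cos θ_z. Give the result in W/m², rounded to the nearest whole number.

302 W/m²

cos θ_z = sin(60.6°) sin(22.0°) + cos(60.6°) cos(22.0°) cos(70.50°) = 0.3264 + 0.1519 = 0.4783.
Air mass m = 1/cos θ_z = 1/0.4783 = 2.091; τ^m = 0.69^2.091 = 0.4603.
Surface direct beam = 1370 × 0.4783 × 0.4603 = 301.62 W/m².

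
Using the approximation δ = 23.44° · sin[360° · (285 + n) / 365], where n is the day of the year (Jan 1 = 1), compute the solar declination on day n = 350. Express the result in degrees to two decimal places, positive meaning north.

360 × (285 + 350) / 365 = 626.301°; sin(626.301°) = -0.9979.
δ = 23.44 × -0.9979 = -23.391° ≈ -23.39°.

-23.39°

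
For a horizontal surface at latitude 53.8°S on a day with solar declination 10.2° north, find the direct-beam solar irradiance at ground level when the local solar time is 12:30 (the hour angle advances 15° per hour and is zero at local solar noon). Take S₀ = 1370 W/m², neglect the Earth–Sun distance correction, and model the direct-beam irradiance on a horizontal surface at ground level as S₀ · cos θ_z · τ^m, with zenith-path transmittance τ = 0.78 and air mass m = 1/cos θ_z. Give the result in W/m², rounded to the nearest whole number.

335 W/m²

Hour angle H = 15° × (12.5 − 12) = 7.50°.
cos θ_z = sin(-53.8°) sin(10.2°) + cos(-53.8°) cos(10.2°) cos(7.50°) = -0.1429 + 0.5763 = 0.4334.
Air mass m = 1/cos θ_z = 1/0.4334 = 2.307; τ^m = 0.78^2.307 = 0.5637.
Surface direct beam = 1370 × 0.4334 × 0.5637 = 334.70 W/m².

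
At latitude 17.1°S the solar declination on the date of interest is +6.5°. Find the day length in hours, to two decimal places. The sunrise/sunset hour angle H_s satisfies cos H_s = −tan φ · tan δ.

The sunset hour angle satisfies cos H_s = −tan φ tan δ = 0.0351, giving H_s = 87.99°.
Day length = 2 H_s / 15° h⁻¹ = 175.98° / 15 = 11.732 h.

11.73 hours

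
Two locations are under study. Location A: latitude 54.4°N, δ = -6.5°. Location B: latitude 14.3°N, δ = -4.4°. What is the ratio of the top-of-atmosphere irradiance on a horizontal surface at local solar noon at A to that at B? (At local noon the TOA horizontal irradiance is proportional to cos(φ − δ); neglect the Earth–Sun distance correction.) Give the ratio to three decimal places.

0.513

A: cos θ_z = cos(54.4° − (-6.5°)) = 0.4863.
B: cos θ_z = cos(14.3° − (-4.4°)) = 0.9472.
Ratio A/B = 0.4863 / 0.9472 = 0.5134.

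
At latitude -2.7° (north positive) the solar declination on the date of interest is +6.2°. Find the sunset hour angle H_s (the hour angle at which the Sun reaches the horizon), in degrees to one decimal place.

89.7°

The sunset hour angle satisfies cos H_s = −tan φ tan δ = 0.0051, giving H_s = 89.71°.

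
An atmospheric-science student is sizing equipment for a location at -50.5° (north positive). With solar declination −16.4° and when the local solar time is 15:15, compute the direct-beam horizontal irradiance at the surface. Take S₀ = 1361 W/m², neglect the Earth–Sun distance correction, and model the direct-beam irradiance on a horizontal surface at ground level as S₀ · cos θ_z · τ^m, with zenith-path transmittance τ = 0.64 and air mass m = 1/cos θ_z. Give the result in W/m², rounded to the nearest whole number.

Hour angle H = 15° × (15.25 − 12) = 48.75°.
cos θ_z = sin(-50.5°) sin(-16.4°) + cos(-50.5°) cos(-16.4°) cos(48.75°) = 0.2179 + 0.4023 = 0.6202.
Air mass m = 1/cos θ_z = 1/0.6202 = 1.612; τ^m = 0.64^1.612 = 0.4870.
Surface direct beam = 1361 × 0.6202 × 0.4870 = 411.07 W/m².

411 W/m²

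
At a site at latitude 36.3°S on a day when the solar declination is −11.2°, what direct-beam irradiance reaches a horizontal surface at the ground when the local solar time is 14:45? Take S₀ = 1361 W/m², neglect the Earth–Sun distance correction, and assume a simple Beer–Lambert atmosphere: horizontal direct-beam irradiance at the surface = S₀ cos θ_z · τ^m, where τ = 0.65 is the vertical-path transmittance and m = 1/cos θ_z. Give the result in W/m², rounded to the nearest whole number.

526 W/m²

Hour angle H = 15° × (14.75 − 12) = 41.25°.
cos θ_z = sin φ sin δ + cos φ cos δ cos H = (-0.5920)(-0.1942) + (0.8059)(0.9810)(0.7518) = 0.7093.
Air mass m = 1/cos θ_z = 1/0.7093 = 1.410; τ^m = 0.65^1.410 = 0.5448.
Surface direct beam = 1361 × 0.7093 × 0.5448 = 525.93 W/m².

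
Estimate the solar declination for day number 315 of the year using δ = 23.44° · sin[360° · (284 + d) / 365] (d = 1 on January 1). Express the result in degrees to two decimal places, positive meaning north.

360 × (284 + 315) / 365 = 590.795°; sin(590.795°) = -0.7749.
δ = 23.44 × -0.7749 = -18.164° ≈ -18.16°.

-18.16°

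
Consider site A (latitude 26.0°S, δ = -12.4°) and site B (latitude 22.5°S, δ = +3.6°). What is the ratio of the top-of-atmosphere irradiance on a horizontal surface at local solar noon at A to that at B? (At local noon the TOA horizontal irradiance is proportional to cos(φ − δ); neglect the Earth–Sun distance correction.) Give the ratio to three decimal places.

A: cos θ_z = cos(-26.0° − (-12.4°)) = 0.9720.
B: cos θ_z = cos(-22.5° − (3.6°)) = 0.8980.
Ratio A/B = 0.9720 / 0.8980 = 1.0824.

1.082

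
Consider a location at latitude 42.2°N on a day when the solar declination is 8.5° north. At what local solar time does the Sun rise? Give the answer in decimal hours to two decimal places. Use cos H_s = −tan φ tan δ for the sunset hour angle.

5.48 h

−tan φ tan δ = −(0.9067)(0.1495) = -0.1356; H_s = arccos(-0.1356) = 97.79°.
Sunrise is at 12 − H_s/15 = 12 − 6.519 = 5.481 h local solar time.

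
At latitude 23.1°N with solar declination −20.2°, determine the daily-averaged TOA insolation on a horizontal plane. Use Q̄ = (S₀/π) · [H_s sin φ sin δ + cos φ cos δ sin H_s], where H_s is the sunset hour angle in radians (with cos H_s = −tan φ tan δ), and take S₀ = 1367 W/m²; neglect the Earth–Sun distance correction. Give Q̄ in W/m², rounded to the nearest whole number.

cos H_s = −tan(23.1°) · tan(-20.2°) = 0.1569, so H_s = arccos(0.1569) = 80.97°. In radians, H_s = 1.4132.
H_s sin φ sin δ = 1.4132 × 0.3923 × -0.3453 = -0.1914.
cos φ cos δ sin H_s = 0.9198 × 0.9385 × 0.9876 = 0.8525.
Q̄ = (1367/π) × (-0.1914 + 0.8525) = 435.13 × 0.6611 = 287.66 W/m².

288 W/m²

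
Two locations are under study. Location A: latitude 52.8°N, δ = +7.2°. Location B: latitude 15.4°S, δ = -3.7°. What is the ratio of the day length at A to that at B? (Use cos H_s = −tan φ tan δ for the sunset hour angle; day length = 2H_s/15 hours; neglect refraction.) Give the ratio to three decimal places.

1.094

A: H_s = arccos(−tan 52.8° · tan 7.2°) = 99.58°, so 2H_s/15 = 13.2773 h.
B: H_s = arccos(−tan -15.4° · tan -3.7°) = 91.02°, so 2H_s/15 = 12.1360 h.
Ratio A/B = 13.2773 / 12.1360 = 1.0940.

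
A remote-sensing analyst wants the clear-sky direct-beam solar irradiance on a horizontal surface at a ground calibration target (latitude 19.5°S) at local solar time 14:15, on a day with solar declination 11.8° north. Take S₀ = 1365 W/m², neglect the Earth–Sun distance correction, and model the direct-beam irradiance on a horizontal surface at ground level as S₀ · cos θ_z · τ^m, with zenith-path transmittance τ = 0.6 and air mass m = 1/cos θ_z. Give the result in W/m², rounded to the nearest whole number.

459 W/m²

Hour angle H = 15° × (14.25 − 12) = 33.75°.
With φ = -19.5°, δ = 11.8°, H = 33.75°: sin φ sin δ = -0.0683, cos φ cos δ cos H = 0.7672, so cos θ_z = 0.6989.
Air mass m = 1/cos θ_z = 1/0.6989 = 1.431; τ^m = 0.6^1.431 = 0.4814.
Surface direct beam = 1365 × 0.6989 × 0.4814 = 459.25 W/m².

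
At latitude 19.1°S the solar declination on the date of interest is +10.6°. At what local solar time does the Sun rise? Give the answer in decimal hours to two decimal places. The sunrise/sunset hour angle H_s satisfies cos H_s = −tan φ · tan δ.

6.25 h

−tan φ tan δ = −(-0.3463)(0.1871) = 0.0648; H_s = arccos(0.0648) = 86.28°.
Sunrise is at 12 − H_s/15 = 12 − 5.752 = 6.248 h local solar time.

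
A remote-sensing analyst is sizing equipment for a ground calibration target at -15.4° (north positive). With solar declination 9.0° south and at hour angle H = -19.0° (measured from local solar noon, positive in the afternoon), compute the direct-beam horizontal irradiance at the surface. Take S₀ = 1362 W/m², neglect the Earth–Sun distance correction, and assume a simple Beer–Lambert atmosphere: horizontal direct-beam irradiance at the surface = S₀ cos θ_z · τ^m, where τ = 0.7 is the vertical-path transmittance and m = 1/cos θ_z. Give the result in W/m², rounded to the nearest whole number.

cos θ_z = sin(-15.4°) sin(-9.0°) + cos(-15.4°) cos(-9.0°) cos(-19.00°) = 0.0415 + 0.9003 = 0.9418.
Air mass m = 1/cos θ_z = 1/0.9418 = 1.062; τ^m = 0.7^1.062 = 0.6847.
Surface direct beam = 1362 × 0.9418 × 0.6847 = 878.29 W/m².

878 W/m²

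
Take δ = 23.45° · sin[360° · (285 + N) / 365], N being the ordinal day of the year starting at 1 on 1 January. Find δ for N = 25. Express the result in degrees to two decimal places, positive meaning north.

360 × (285 + 25) / 365 = 305.753°; sin(305.753°) = -0.8115.
δ = 23.45 × -0.8115 = -19.030° ≈ -19.03°.

-19.03°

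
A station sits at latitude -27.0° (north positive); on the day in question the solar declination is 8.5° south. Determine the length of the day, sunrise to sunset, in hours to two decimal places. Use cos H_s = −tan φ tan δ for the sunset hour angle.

12.58 hours

The sunset hour angle satisfies cos H_s = −tan φ tan δ = -0.0761, giving H_s = 94.36°.
Day length = 2 H_s / 15° h⁻¹ = 188.72° / 15 = 12.581 h.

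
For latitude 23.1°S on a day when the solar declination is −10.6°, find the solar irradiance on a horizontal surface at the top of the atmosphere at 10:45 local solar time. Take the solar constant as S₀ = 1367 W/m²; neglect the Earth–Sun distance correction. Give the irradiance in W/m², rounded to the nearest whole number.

1269 W/m²

Hour angle H = 15° × (10.75 − 12) = -18.75°.
With φ = -23.1°, δ = -10.6°, H = -18.75°: sin φ sin δ = 0.0722, cos φ cos δ cos H = 0.8561, so cos θ_z = 0.9283.
Top-of-atmosphere irradiance = S₀ cos θ_z = 1367 × 0.9283 = 1268.99 W/m².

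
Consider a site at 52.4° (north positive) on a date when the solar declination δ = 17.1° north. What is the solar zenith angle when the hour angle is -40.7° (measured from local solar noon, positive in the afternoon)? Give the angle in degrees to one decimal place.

With φ = 52.4°, δ = 17.1°, H = -40.70°: sin φ sin δ = 0.2330, cos φ cos δ cos H = 0.4421, so cos θ_z = 0.6751.
θ_z = arccos(0.6751) = 47.54°.

47.5°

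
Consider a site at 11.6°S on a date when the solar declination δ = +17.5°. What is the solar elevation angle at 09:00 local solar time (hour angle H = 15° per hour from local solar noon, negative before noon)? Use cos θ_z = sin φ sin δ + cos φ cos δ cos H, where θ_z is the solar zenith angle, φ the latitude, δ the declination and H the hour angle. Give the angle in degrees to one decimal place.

36.9°

Hour angle H = 15° × (9 − 12) = -45.00°.
cos θ_z = sin(-11.6°) sin(17.5°) + cos(-11.6°) cos(17.5°) cos(-45.00°) = -0.0605 + 0.6606 = 0.6001.
θ_z = arccos(0.6001) = 53.12°, so the elevation is 90° − 53.12° = 36.88°.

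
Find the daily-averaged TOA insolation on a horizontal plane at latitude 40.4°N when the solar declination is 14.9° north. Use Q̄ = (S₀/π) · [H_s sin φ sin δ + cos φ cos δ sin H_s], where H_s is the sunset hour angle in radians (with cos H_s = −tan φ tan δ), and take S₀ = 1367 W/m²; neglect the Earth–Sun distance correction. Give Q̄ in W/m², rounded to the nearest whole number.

The sunset hour angle satisfies cos H_s = −tan φ tan δ = -0.2265, giving H_s = 103.09°. In radians, H_s = 1.7993.
H_s sin φ sin δ = 1.7993 × 0.6481 × 0.2571 = 0.2998.
cos φ cos δ sin H_s = 0.7615 × 0.9664 × 0.9740 = 0.7168.
Q̄ = (1367/π) × (0.2998 + 0.7168) = 435.13 × 1.0166 = 442.35 W/m².

442 W/m²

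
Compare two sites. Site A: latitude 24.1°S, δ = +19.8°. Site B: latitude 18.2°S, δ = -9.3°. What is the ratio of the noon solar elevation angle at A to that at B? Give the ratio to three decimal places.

0.568

A: 90° − |-24.1 − (19.8)| = 46.10°.
B: 90° − |-18.2 − (-9.3)| = 81.10°.
Ratio A/B = 46.1000 / 81.1000 = 0.5684.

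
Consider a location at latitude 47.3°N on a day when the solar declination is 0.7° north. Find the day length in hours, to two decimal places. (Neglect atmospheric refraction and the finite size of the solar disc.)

−tan φ tan δ = −(1.0837)(0.0122) = -0.0132; H_s = arccos(-0.0132) = 90.76°.
Day length = 2 H_s / 15° h⁻¹ = 181.52° / 15 = 12.101 h.

12.10 hours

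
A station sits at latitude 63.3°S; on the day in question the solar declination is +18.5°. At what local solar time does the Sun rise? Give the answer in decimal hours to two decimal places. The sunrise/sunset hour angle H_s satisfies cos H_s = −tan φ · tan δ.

The sunset hour angle satisfies cos H_s = −tan φ tan δ = 0.6653, giving H_s = 48.29°.
Sunrise is at 12 − H_s/15 = 12 − 3.219 = 8.781 h local solar time.

8.78 h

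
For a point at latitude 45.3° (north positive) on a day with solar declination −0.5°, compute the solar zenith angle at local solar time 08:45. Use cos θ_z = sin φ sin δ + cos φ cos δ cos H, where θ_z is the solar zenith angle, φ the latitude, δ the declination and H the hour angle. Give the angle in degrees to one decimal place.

Hour angle H = 15° × (8.75 − 12) = -48.75°.
With φ = 45.3°, δ = -0.5°, H = -48.75°: sin φ sin δ = -0.0062, cos φ cos δ cos H = 0.4638, so cos θ_z = 0.4576.
θ_z = arccos(0.4576) = 62.77°.

62.8°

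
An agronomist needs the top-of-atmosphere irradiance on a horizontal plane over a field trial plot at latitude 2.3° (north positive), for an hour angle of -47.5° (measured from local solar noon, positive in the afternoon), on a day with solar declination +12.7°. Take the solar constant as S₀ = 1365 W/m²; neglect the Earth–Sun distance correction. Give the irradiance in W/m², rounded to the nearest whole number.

With φ = 2.3°, δ = 12.7°, H = -47.50°: sin φ sin δ = 0.0088, cos φ cos δ cos H = 0.6585, so cos θ_z = 0.6673.
Top-of-atmosphere irradiance = S₀ cos θ_z = 1365 × 0.6673 = 910.86 W/m².

911 W/m²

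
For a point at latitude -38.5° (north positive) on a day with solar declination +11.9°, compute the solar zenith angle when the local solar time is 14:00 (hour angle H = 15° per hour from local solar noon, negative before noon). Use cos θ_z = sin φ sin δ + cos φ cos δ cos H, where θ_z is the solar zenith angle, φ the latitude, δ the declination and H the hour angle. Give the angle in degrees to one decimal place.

57.7°

Hour angle H = 15° × (14 − 12) = 30.00°.
cos θ_z = sin φ sin δ + cos φ cos δ cos H = (-0.6225)(0.2062) + (0.7826)(0.9785)(0.8660) = 0.5348.
θ_z = arccos(0.5348) = 57.67°.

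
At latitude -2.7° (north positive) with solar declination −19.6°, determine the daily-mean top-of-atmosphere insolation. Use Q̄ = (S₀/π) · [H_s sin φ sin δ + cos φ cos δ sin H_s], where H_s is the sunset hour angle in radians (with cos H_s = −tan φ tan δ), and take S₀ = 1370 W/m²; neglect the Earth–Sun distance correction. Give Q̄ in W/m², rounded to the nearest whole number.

−tan φ tan δ = −(-0.0472)(-0.3561) = -0.0168; H_s = arccos(-0.0168) = 90.96°. In radians, H_s = 1.5876.
H_s sin φ sin δ = 1.5876 × -0.0471 × -0.3355 = 0.0251.
cos φ cos δ sin H_s = 0.9989 × 0.9421 × 0.9999 = 0.9410.
Q̄ = (1370/π) × (0.0251 + 0.9410) = 436.08 × 0.9661 = 421.30 W/m².

421 W/m²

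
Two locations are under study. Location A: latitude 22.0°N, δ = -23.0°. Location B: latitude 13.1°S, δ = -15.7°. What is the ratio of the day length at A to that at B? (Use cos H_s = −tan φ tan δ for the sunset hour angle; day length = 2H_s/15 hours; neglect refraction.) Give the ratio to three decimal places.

0.855

A: H_s = arccos(−tan 22.0° · tan -23.0°) = 80.13°, so 2H_s/15 = 10.6840 h.
B: H_s = arccos(−tan -13.1° · tan -15.7°) = 93.75°, so 2H_s/15 = 12.5000 h.
Ratio A/B = 10.6840 / 12.5000 = 0.8547.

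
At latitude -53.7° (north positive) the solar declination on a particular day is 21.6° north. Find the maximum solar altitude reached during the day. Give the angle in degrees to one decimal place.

At local solar noon the hour angle is zero, so the elevation is 90° − |φ − δ| = 90° − |-53.7° − (21.6°)| = 90° − 75.3° = 14.7°.

14.7°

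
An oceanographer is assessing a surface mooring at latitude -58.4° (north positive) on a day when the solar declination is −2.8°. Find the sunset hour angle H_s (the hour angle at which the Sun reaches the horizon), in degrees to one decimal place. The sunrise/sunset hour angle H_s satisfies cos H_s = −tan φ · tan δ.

94.6°

−tan φ tan δ = −(-1.6255)(-0.0489) = -0.0795; H_s = arccos(-0.0795) = 94.56°.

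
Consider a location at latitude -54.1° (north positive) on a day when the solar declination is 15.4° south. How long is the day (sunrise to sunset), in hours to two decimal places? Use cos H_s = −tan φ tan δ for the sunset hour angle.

14.98 hours

−tan φ tan δ = −(-1.3814)(-0.2754) = -0.3804; H_s = arccos(-0.3804) = 112.36°.
Day length = 2 H_s / 15° h⁻¹ = 224.72° / 15 = 14.981 h.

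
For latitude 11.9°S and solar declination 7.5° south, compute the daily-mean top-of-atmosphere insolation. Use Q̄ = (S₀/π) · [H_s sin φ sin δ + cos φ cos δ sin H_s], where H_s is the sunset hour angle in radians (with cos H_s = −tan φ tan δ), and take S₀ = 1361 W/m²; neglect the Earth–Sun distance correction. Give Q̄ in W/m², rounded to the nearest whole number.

−tan φ tan δ = −(-0.2107)(-0.1317) = -0.0277; H_s = arccos(-0.0277) = 91.59°. In radians, H_s = 1.5985.
H_s sin φ sin δ = 1.5985 × -0.2062 × -0.1305 = 0.0430.
cos φ cos δ sin H_s = 0.9785 × 0.9914 × 0.9996 = 0.9697.
Q̄ = (1361/π) × (0.0430 + 0.9697) = 433.22 × 1.0127 = 438.72 W/m².

439 W/m²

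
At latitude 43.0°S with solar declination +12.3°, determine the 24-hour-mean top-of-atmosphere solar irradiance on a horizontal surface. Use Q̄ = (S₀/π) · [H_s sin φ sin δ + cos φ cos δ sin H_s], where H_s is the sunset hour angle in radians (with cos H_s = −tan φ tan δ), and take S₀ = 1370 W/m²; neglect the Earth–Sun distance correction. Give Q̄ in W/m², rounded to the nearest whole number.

219 W/m²

−tan φ tan δ = −(-0.9325)(0.2180) = 0.2033; H_s = arccos(0.2033) = 78.27°. In radians, H_s = 1.3661.
H_s sin φ sin δ = 1.3661 × -0.6820 × 0.2130 = -0.1984.
cos φ cos δ sin H_s = 0.7314 × 0.9770 × 0.9791 = 0.6996.
Q̄ = (1370/π) × (-0.1984 + 0.6996) = 436.08 × 0.5012 = 218.56 W/m².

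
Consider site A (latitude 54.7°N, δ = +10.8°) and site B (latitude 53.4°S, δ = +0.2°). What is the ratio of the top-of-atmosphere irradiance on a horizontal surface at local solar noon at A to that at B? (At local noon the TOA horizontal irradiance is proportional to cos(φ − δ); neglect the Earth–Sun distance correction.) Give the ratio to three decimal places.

A: cos θ_z = cos(54.7° − (10.8°)) = 0.7206.
B: cos θ_z = cos(-53.4° − (0.2°)) = 0.5934.
Ratio A/B = 0.7206 / 0.5934 = 1.2144.

1.214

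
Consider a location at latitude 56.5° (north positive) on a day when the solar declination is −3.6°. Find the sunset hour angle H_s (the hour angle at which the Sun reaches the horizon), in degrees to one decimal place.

84.5°

cos H_s = −tan(56.5°) · tan(-3.6°) = 0.0951, so H_s = arccos(0.0951) = 84.54°.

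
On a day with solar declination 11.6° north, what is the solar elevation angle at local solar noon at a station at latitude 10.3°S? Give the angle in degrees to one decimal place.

At local solar noon the hour angle is zero, so the elevation is 90° − |φ − δ| = 90° − |-10.3° − (11.6°)| = 90° − 21.9° = 68.1°.

68.1°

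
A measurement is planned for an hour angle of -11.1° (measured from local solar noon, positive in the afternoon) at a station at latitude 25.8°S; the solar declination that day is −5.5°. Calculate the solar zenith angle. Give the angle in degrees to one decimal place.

cos θ_z = sin(-25.8°) sin(-5.5°) + cos(-25.8°) cos(-5.5°) cos(-11.10°) = 0.0417 + 0.8794 = 0.9211.
θ_z = arccos(0.9211) = 22.91°.

22.9°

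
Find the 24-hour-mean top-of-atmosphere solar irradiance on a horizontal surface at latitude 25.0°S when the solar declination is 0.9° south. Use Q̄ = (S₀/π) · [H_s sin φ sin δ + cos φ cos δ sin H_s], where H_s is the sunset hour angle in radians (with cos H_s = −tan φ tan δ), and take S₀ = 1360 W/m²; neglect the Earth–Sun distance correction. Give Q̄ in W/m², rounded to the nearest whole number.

397 W/m²

−tan φ tan δ = −(-0.4663)(-0.0157) = -0.0073; H_s = arccos(-0.0073) = 90.42°. In radians, H_s = 1.5781.
H_s sin φ sin δ = 1.5781 × -0.4226 × -0.0157 = 0.0105.
cos φ cos δ sin H_s = 0.9063 × 0.9999 × 1.0000 = 0.9062.
Q̄ = (1360/π) × (0.0105 + 0.9062) = 432.90 × 0.9167 = 396.84 W/m².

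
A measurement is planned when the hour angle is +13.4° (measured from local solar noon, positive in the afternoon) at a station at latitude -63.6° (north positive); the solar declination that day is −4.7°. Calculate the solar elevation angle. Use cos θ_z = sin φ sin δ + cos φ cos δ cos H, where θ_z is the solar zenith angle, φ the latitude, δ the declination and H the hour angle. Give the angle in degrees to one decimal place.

30.3°

cos θ_z = sin φ sin δ + cos φ cos δ cos H = (-0.8957)(-0.0819) + (0.4446)(0.9966)(0.9728) = 0.5044.
θ_z = arccos(0.5044) = 59.71°, so the elevation is 90° − 59.71° = 30.29°.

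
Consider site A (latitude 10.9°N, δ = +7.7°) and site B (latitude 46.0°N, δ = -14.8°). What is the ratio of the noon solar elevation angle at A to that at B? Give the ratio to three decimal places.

A: 90° − |10.9 − (7.7)| = 86.80°.
B: 90° − |46.0 − (-14.8)| = 29.20°.
Ratio A/B = 86.8000 / 29.2000 = 2.9726.

2.973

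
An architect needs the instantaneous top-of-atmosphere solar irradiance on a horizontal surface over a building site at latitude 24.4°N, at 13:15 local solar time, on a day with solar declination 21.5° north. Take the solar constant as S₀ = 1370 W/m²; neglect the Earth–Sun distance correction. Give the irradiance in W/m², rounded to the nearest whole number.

Hour angle H = 15° × (13.25 − 12) = 18.75°.
cos θ_z = sin(24.4°) sin(21.5°) + cos(24.4°) cos(21.5°) cos(18.75°) = 0.1514 + 0.8023 = 0.9537.
Top-of-atmosphere irradiance = S₀ cos θ_z = 1370 × 0.9537 = 1306.57 W/m².

1307 W/m²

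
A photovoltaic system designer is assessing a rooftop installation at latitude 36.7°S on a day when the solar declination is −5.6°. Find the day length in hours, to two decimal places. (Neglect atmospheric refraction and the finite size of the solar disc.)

12.56 hours

The sunset hour angle satisfies cos H_s = −tan φ tan δ = -0.0731, giving H_s = 94.19°.
Day length = 2 H_s / 15° h⁻¹ = 188.38° / 15 = 12.559 h.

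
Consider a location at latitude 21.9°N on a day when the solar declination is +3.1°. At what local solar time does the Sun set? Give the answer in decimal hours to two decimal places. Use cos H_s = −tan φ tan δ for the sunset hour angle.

18.08 h

−tan φ tan δ = −(0.4020)(0.0542) = -0.0218; H_s = arccos(-0.0218) = 91.25°.
Sunset is at 12 + H_s/15 = 12 + 6.083 = 18.083 h local solar time.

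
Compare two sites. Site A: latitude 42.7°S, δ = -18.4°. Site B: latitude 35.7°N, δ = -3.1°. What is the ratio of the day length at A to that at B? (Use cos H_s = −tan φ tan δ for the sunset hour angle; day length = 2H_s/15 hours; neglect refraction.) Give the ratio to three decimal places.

A: H_s = arccos(−tan -42.7° · tan -18.4°) = 107.88°, so 2H_s/15 = 14.3840 h.
B: H_s = arccos(−tan 35.7° · tan -3.1°) = 87.77°, so 2H_s/15 = 11.7027 h.
Ratio A/B = 14.3840 / 11.7027 = 1.2291.

1.229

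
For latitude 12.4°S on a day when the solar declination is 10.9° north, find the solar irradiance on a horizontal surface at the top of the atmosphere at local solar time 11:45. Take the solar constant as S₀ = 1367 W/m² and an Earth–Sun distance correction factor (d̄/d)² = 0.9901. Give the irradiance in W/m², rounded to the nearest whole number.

Hour angle H = 15° × (11.75 − 12) = -3.75°.
cos θ_z = sin(-12.4°) sin(10.9°) + cos(-12.4°) cos(10.9°) cos(-3.75°) = -0.0406 + 0.9570 = 0.9164.
Top-of-atmosphere irradiance = S₀ (d̄/d)² cos θ_z = 1367 × 0.9901 × 0.9164 = 1240.32 W/m².

1240 W/m²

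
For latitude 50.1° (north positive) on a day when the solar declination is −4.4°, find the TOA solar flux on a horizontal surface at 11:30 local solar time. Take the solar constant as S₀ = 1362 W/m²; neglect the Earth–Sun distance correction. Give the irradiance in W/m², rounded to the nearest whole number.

Hour angle H = 15° × (11.5 − 12) = -7.50°.
cos θ_z = sin φ sin δ + cos φ cos δ cos H = (0.7672)(-0.0767) + (0.6414)(0.9971)(0.9914) = 0.5752.
Top-of-atmosphere irradiance = S₀ cos θ_z = 1362 × 0.5752 = 783.42 W/m².

783 W/m²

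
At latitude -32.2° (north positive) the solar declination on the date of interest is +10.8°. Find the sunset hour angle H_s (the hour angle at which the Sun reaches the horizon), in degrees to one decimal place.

83.1°

cos H_s = −tan(-32.2°) · tan(10.8°) = 0.1201, so H_s = arccos(0.1201) = 83.10°.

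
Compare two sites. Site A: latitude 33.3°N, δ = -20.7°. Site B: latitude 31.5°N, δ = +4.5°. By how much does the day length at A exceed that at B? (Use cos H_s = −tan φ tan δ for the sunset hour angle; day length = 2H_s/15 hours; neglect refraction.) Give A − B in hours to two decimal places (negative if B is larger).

-2.28 h

A: H_s = arccos(−tan 33.3° · tan -20.7°) = 75.63°, so 2H_s/15 = 10.0840 h.
B: H_s = arccos(−tan 31.5° · tan 4.5°) = 92.76°, so 2H_s/15 = 12.3680 h.
A − B = 10.0840 − 12.3680 = -2.2840 h.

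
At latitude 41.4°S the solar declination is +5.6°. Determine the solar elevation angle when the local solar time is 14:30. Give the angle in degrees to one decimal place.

Hour angle H = 15° × (14.5 − 12) = 37.50°.
With φ = -41.4°, δ = 5.6°, H = 37.50°: sin φ sin δ = -0.0645, cos φ cos δ cos H = 0.5923, so cos θ_z = 0.5278.
θ_z = arccos(0.5278) = 58.14°, so the elevation is 90° − 58.14° = 31.86°.

31.9°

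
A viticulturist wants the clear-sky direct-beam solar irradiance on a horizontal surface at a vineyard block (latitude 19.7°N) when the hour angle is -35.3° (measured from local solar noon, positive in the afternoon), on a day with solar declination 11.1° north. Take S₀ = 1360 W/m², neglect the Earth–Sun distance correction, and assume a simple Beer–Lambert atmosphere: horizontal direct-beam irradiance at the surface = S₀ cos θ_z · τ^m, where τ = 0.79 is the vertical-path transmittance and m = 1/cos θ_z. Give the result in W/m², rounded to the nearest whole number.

835 W/m²

cos θ_z = sin(19.7°) sin(11.1°) + cos(19.7°) cos(11.1°) cos(-35.30°) = 0.0649 + 0.7540 = 0.8189.
Air mass m = 1/cos θ_z = 1/0.8189 = 1.221; τ^m = 0.79^1.221 = 0.7499.
Surface direct beam = 1360 × 0.8189 × 0.7499 = 835.17 W/m².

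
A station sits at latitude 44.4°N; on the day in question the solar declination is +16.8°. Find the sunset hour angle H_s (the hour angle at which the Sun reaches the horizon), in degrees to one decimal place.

107.2°

The sunset hour angle satisfies cos H_s = −tan φ tan δ = -0.2957, giving H_s = 107.20°.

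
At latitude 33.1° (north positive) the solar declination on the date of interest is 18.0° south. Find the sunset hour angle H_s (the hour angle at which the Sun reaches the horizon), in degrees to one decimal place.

cos H_s = −tan(33.1°) · tan(-18.0°) = 0.2118, so H_s = arccos(0.2118) = 77.77°.

77.8°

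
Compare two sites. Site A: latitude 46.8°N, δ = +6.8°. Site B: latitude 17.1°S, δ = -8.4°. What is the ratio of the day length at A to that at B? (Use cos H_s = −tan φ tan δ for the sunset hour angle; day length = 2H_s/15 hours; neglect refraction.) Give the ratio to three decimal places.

1.051

A: H_s = arccos(−tan 46.8° · tan 6.8°) = 97.30°, so 2H_s/15 = 12.9733 h.
B: H_s = arccos(−tan -17.1° · tan -8.4°) = 92.60°, so 2H_s/15 = 12.3467 h.
Ratio A/B = 12.9733 / 12.3467 = 1.0508.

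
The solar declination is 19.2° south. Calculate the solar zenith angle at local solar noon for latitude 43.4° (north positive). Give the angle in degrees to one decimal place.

62.6°

At local solar noon the hour angle is zero, so the zenith angle is |φ − δ| = |43.4° − (-19.2°)| = 62.6°.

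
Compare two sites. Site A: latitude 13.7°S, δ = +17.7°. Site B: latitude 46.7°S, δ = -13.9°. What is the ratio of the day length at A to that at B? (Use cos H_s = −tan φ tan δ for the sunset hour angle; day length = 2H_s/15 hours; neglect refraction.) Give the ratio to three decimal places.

A: H_s = arccos(−tan -13.7° · tan 17.7°) = 85.54°, so 2H_s/15 = 11.4053 h.
B: H_s = arccos(−tan -46.7° · tan -13.9°) = 105.23°, so 2H_s/15 = 14.0307 h.
Ratio A/B = 11.4053 / 14.0307 = 0.8129.

0.813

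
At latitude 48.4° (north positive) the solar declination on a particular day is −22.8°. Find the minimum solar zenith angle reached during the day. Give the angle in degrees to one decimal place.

At local solar noon the hour angle is zero, so the zenith angle is |φ − δ| = |48.4° − (-22.8°)| = 71.2°.

71.2°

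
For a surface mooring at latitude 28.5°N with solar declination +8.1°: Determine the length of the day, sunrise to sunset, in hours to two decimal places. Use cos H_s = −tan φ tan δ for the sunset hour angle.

−tan φ tan δ = −(0.5430)(0.1423) = -0.0773; H_s = arccos(-0.0773) = 94.43°.
Day length = 2 H_s / 15° h⁻¹ = 188.86° / 15 = 12.591 h.

12.59 hours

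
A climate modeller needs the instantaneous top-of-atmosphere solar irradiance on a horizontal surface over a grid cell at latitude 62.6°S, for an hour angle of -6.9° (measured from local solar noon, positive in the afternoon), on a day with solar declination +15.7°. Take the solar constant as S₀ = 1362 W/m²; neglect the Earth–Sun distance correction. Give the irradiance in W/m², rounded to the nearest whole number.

272 W/m²

With φ = -62.6°, δ = 15.7°, H = -6.90°: sin φ sin δ = -0.2402, cos φ cos δ cos H = 0.4398, so cos θ_z = 0.1996.
Top-of-atmosphere irradiance = S₀ cos θ_z = 1362 × 0.1996 = 271.86 W/m².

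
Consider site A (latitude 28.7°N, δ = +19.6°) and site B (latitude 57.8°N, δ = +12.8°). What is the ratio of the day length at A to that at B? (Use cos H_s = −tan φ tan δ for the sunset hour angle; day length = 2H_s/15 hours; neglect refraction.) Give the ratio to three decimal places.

A: H_s = arccos(−tan 28.7° · tan 19.6°) = 101.24°, so 2H_s/15 = 13.4987 h.
B: H_s = arccos(−tan 57.8° · tan 12.8°) = 111.15°, so 2H_s/15 = 14.8200 h.
Ratio A/B = 13.4987 / 14.8200 = 0.9108.

0.911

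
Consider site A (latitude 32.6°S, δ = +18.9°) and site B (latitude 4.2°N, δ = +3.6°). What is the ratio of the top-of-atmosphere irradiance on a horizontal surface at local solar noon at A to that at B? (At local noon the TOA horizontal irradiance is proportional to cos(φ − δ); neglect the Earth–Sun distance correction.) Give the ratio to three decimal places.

0.623

A: cos θ_z = cos(-32.6° − (18.9°)) = 0.6225.
B: cos θ_z = cos(4.2° − (3.6°)) = 0.9999.
Ratio A/B = 0.6225 / 0.9999 = 0.6226.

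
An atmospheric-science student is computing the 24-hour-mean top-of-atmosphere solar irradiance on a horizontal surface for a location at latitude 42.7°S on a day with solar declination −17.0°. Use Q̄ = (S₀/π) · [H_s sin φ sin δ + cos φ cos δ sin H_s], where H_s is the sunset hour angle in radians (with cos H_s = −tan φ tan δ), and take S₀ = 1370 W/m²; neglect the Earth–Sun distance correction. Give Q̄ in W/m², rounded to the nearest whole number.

455 W/m²

cos H_s = −tan(-42.7°) · tan(-17.0°) = -0.2821, so H_s = arccos(-0.2821) = 106.39°. In radians, H_s = 1.8569.
H_s sin φ sin δ = 1.8569 × -0.6782 × -0.2924 = 0.3682.
cos φ cos δ sin H_s = 0.7349 × 0.9563 × 0.9594 = 0.6743.
Q̄ = (1370/π) × (0.3682 + 0.6743) = 436.08 × 1.0425 = 454.61 W/m².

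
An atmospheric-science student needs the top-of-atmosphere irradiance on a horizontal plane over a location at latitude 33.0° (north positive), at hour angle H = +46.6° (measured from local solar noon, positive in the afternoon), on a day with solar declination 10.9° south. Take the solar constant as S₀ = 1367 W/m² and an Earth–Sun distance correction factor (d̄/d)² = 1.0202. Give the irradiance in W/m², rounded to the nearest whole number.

646 W/m²

cos θ_z = sin φ sin δ + cos φ cos δ cos H = (0.5446)(-0.1891) + (0.8387)(0.9820)(0.6871) = 0.4629.
Top-of-atmosphere irradiance = S₀ (d̄/d)² cos θ_z = 1367 × 1.0202 × 0.4629 = 645.57 W/m².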